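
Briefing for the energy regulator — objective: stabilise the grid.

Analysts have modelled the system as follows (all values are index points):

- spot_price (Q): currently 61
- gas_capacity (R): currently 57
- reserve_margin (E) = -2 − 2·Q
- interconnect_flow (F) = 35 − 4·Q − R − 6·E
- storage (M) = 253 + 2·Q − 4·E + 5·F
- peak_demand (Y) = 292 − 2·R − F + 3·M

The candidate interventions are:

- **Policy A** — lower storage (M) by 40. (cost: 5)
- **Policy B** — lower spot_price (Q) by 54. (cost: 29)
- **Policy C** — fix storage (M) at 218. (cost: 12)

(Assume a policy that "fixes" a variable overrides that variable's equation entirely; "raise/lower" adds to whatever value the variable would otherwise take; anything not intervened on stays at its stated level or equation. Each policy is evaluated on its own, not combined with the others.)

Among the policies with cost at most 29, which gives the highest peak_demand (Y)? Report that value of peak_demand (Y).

9363

Policy A (M − 40):
  Q = 61
  R = 57
  E = -2 − 2·61 = -124
  F = 35 − 4·61 − 57 − 6·(-124) = 478
  M = 253 + 2·61 − 4·(-124) + 5·478 (−40 from intervention) = 3221
  Y = 292 − 2·57 − 478 + 3·3221 = 9363
Policy B (Q − 54):
  Q = 61 − 54 = 7
  R = 57
  E = -2 − 2·7 = -16
  F = 35 − 4·7 − 57 − 6·(-16) = 46
  M = 253 + 2·7 − 4·(-16) + 5·46 = 561
  Y = 292 − 2·57 − 46 + 3·561 = 1815
Policy C (M := 218):
  Q = 61
  R = 57
  E = -2 − 2·61 = -124
  F = 35 − 4·61 − 57 − 6·(-124) = 478
  M = 218
  Y = 292 − 2·57 − 478 + 3·218 = 354
Comparing — Policy A: Y=9363, Policy B: Y=1815, Policy C: Y=354. Highest is 9363 (Policy A).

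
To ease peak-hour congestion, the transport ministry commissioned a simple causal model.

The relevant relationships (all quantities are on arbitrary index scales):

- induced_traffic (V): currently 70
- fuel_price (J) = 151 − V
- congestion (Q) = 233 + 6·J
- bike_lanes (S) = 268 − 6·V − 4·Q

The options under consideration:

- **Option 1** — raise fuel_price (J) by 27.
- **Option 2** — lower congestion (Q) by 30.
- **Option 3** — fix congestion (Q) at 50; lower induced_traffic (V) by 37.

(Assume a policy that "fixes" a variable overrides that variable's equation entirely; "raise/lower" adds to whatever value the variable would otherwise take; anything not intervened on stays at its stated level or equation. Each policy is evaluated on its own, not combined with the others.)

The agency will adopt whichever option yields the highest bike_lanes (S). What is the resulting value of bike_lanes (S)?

Option 1 (J + 27):
  V = 70
  J = 151 − 70 (+27 from intervention) = 108
  Q = 233 + 6·108 = 881
  S = 268 − 6·70 − 4·881 = -3676
Option 2 (Q − 30):
  V = 70
  J = 151 − 70 = 81
  Q = 233 + 6·81 (−30 from intervention) = 689
  S = 268 − 6·70 − 4·689 = -2908
Option 3 (Q := 50, V − 37):
  V = 70 − 37 = 33
  J = 151 − 33 = 118
  Q = 50
  S = 268 − 6·33 − 4·50 = -130
Comparing — Option 1: S=-3676, Option 2: S=-2908, Option 3: S=-130. Highest is -130 (Option 3).

-130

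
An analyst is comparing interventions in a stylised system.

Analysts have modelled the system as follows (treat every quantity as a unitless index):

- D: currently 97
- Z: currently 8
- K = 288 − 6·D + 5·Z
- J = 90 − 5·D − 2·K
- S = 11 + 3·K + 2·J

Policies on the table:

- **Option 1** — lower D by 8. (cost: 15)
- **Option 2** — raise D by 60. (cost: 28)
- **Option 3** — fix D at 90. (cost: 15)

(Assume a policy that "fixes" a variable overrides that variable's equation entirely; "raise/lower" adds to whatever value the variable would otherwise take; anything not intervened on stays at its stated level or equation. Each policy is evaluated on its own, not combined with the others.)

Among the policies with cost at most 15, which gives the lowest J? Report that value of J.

Option 1 (D − 8):
  D = 97 − 8 = 89
  Z = 8
  K = 288 − 6·89 + 5·8 = -206
  J = 90 − 5·89 − 2·(-206) = 57
Option 3 (D := 90):
  D = 90
  Z = 8
  K = 288 − 6·90 + 5·8 = -212
  J = 90 − 5·90 − 2·(-212) = 64
Comparing — Option 1: J=57, Option 3: J=64. Lowest is 57 (Option 1).

57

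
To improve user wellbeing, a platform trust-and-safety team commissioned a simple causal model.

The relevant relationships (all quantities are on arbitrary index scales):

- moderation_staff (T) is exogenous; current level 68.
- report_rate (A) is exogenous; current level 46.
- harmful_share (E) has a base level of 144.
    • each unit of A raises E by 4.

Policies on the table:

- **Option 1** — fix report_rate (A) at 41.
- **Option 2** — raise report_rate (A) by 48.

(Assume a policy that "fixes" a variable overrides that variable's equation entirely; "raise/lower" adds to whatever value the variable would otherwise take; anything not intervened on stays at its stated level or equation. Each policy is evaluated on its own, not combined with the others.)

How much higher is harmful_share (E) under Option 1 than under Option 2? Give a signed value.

Option 1 (A := 41):
  A = 41
  E = 144 + 4·41 = 308
Option 2 (A + 48):
  A = 46 + 48 = 94
  E = 144 + 4·94 = 520
E: 308 − 520 = -212

-212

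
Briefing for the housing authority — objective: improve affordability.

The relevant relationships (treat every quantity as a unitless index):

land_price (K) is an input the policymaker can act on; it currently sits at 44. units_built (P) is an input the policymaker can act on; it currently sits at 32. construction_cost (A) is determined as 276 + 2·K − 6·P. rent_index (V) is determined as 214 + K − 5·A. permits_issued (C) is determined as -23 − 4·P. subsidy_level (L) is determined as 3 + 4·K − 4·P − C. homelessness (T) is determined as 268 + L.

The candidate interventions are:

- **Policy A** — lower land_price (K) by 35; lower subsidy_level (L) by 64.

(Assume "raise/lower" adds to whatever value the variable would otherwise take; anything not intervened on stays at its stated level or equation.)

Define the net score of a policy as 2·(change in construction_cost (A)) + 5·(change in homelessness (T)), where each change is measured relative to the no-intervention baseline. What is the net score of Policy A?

Baseline:
  K = 44
  P = 32
  A = 276 + 2·44 − 6·32 = 172
  C = -23 − 4·32 = -151
  L = 3 + 4·44 − 4·32 − (-151) = 202
  T = 268 + 202 = 470
Policy A (K − 35, L − 64):
  K = 44 − 35 = 9
  P = 32
  A = 276 + 2·9 − 6·32 = 102
  C = -23 − 4·32 = -151
  L = 3 + 4·9 − 4·32 − (-151) (−64 from intervention) = -2
  T = 268 + (-2) = 266
ΔA = 102 − 172 = -70; ΔT = 266 − 470 = -204
Score = 2·(-70) + 5·(-204) = -1160

-1160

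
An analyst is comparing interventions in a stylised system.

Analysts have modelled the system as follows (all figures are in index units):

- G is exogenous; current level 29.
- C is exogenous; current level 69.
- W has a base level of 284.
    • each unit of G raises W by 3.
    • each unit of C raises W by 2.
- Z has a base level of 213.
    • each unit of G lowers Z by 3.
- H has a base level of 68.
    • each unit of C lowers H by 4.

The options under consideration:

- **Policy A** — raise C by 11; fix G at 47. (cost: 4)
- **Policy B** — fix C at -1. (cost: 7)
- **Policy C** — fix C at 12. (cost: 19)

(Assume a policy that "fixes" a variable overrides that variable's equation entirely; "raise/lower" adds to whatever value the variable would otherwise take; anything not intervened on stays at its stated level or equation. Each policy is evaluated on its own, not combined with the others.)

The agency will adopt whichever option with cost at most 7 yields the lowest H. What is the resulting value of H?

Policy A (C + 11, G := 47):
  C = 69 + 11 = 80
  H = 68 − 4·80 = -252
Policy B (C := -1):
  C = -1
  H = 68 − 4·(-1) = 72
Comparing — Policy A: H=-252, Policy B: H=72. Lowest is -252 (Policy A).

-252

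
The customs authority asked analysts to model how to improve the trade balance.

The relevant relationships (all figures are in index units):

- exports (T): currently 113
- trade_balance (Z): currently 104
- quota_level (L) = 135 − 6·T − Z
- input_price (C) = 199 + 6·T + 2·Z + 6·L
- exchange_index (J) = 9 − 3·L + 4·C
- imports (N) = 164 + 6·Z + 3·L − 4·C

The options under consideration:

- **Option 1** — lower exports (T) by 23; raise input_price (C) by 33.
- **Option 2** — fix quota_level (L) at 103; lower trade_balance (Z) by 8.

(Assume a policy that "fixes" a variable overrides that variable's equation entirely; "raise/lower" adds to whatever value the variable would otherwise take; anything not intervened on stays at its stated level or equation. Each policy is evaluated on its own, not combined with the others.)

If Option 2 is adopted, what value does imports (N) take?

-5699

Option 2 (L := 103, Z − 8):
  T = 113
  Z = 104 − 8 = 96
  L = 103
  C = 199 + 6·113 + 2·96 + 6·103 = 1687
  N = 164 + 6·96 + 3·103 − 4·1687 = -5699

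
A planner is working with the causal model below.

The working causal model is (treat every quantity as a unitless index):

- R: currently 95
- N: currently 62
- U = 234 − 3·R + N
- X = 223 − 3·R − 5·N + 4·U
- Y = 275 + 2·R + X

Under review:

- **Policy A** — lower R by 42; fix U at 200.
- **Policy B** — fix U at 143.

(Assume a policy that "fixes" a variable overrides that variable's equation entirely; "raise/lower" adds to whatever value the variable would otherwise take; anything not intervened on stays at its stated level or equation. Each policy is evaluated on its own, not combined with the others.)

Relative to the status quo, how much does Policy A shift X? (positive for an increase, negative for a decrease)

Baseline:
  R = 95
  N = 62
  U = 234 − 3·95 + 62 = 11
  X = 223 − 3·95 − 5·62 + 4·11 = -328
Policy A (R − 42, U := 200):
  R = 95 − 42 = 53
  N = 62
  U = 200
  X = 223 − 3·53 − 5·62 + 4·200 = 554
Change in X: 554 − (-328) = 882

882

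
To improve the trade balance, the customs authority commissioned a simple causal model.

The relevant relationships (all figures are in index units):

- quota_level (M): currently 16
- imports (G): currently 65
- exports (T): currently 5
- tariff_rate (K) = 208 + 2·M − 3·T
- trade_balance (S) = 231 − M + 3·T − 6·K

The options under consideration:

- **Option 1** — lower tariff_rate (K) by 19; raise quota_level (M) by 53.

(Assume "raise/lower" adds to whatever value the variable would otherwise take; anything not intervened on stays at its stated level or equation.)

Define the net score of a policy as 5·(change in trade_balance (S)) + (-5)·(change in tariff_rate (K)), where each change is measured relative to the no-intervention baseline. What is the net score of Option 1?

-3310

Baseline:
  M = 16
  T = 5
  K = 208 + 2·16 − 3·5 = 225
  S = 231 − 16 + 3·5 − 6·225 = -1120
Option 1 (K − 19, M + 53):
  M = 16 + 53 = 69
  T = 5
  K = 208 + 2·69 − 3·5 (−19 from intervention) = 312
  S = 231 − 69 + 3·5 − 6·312 = -1695
ΔS = -1695 − (-1120) = -575; ΔK = 312 − 225 = 87
Score = 5·(-575) + (-5)·87 = -3310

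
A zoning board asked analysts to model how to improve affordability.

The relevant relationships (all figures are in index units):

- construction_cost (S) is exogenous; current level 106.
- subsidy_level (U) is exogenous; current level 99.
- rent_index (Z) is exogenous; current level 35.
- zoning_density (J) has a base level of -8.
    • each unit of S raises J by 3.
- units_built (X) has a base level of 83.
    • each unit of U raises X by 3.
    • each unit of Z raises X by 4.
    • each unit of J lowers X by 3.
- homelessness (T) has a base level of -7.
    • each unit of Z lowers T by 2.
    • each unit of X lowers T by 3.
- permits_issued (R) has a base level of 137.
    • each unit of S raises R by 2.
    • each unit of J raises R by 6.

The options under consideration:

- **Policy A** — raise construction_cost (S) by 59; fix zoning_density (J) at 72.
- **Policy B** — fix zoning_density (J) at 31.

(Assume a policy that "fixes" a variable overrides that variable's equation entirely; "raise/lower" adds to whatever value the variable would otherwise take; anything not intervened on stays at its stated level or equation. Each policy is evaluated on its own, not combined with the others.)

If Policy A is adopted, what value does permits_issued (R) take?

Policy A (S + 59, J := 72):
  S = 106 + 59 = 165
  J = 72
  R = 137 + 2·165 + 6·72 = 899

899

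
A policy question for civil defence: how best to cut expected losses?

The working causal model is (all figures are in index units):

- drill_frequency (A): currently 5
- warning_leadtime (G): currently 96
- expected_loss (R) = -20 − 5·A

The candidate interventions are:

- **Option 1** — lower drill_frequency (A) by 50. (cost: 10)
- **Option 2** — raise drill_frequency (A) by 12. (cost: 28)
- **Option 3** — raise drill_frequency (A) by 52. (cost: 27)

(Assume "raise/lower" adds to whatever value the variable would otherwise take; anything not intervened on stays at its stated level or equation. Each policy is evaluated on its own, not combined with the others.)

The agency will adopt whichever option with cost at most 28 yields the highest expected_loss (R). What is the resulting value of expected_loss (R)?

205

Option 1 (A − 50):
  A = 5 − 50 = -45
  R = -20 − 5·(-45) = 205
Option 2 (A + 12):
  A = 5 + 12 = 17
  R = -20 − 5·17 = -105
Option 3 (A + 52):
  A = 5 + 52 = 57
  R = -20 − 5·57 = -305
Comparing — Option 1: R=205, Option 2: R=-105, Option 3: R=-305. Highest is 205 (Option 1).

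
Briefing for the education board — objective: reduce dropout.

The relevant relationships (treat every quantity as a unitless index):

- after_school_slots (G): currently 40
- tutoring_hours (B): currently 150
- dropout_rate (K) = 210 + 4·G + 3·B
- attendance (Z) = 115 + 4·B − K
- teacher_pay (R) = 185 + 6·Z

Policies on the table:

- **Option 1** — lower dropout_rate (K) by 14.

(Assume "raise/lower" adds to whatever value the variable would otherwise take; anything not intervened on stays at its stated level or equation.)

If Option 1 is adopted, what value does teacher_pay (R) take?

Option 1 (K − 14):
  G = 40
  B = 150
  K = 210 + 4·40 + 3·150 (−14 from intervention) = 806
  Z = 115 + 4·150 − 806 = -91
  R = 185 + 6·(-91) = -361

-361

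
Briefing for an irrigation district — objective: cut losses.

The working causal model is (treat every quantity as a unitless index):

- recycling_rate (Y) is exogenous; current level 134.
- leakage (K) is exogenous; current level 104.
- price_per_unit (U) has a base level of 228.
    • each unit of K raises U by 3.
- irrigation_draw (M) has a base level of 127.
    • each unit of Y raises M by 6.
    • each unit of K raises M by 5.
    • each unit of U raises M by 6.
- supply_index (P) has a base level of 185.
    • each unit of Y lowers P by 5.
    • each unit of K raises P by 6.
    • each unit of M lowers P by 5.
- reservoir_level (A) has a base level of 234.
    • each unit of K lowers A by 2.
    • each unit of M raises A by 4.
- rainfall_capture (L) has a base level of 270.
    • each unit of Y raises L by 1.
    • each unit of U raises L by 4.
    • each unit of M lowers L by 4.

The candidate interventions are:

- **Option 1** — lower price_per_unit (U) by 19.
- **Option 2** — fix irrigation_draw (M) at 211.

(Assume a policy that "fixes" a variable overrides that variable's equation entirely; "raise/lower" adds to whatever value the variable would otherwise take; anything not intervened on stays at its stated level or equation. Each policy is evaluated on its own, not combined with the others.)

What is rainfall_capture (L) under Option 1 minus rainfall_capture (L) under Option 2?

-17540

Option 1 (U − 19):
  Y = 134
  K = 104
  U = 228 + 3·104 (−19 from intervention) = 521
  M = 127 + 6·134 + 5·104 + 6·521 = 4577
  L = 270 + 134 + 4·521 − 4·4577 = -15820
Option 2 (M := 211):
  Y = 134
  K = 104
  U = 228 + 3·104 = 540
  M = 211
  L = 270 + 134 + 4·540 − 4·211 = 1720
L: -15820 − 1720 = -17540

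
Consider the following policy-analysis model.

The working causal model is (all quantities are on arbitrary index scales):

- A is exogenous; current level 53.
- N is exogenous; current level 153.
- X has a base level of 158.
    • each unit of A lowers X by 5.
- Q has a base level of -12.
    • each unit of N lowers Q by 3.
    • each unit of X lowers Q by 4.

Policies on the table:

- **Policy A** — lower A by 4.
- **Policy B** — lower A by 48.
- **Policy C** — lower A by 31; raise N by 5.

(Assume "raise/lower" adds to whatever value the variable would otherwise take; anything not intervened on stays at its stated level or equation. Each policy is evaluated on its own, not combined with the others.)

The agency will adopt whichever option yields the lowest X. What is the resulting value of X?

-87

Policy A (A − 4):
  A = 53 − 4 = 49
  X = 158 − 5·49 = -87
Policy B (A − 48):
  A = 53 − 48 = 5
  X = 158 − 5·5 = 133
Policy C (A − 31, N + 5):
  A = 53 − 31 = 22
  X = 158 − 5·22 = 48
Comparing — Policy A: X=-87, Policy B: X=133, Policy C: X=48. Lowest is -87 (Policy A).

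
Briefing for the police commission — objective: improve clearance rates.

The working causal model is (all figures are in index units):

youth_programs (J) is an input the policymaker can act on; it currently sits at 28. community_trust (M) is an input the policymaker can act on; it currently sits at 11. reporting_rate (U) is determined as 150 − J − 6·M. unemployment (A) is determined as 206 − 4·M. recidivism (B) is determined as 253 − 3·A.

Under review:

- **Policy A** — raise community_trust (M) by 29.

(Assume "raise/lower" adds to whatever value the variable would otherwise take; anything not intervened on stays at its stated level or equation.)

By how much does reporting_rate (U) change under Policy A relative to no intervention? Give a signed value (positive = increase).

-174

Baseline:
  J = 28
  M = 11
  U = 150 − 28 − 6·11 = 56
Policy A (M + 29):
  J = 28
  M = 11 + 29 = 40
  U = 150 − 28 − 6·40 = -118
Change in U: -118 − 56 = -174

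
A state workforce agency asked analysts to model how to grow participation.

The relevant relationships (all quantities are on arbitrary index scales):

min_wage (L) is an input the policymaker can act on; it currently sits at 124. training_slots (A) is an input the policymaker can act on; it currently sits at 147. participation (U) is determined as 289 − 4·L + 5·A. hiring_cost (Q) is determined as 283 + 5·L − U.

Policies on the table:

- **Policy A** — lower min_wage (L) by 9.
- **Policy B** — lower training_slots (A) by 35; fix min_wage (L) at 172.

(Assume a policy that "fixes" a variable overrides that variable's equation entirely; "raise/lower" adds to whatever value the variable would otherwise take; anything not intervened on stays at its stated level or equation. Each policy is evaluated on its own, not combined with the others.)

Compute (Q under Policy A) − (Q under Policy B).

Policy A (L − 9):
  L = 124 − 9 = 115
  A = 147
  U = 289 − 4·115 + 5·147 = 564
  Q = 283 + 5·115 − 564 = 294
Policy B (A − 35, L := 172):
  L = 172
  A = 147 − 35 = 112
  U = 289 − 4·172 + 5·112 = 161
  Q = 283 + 5·172 − 161 = 982
Q: 294 − 982 = -688

-688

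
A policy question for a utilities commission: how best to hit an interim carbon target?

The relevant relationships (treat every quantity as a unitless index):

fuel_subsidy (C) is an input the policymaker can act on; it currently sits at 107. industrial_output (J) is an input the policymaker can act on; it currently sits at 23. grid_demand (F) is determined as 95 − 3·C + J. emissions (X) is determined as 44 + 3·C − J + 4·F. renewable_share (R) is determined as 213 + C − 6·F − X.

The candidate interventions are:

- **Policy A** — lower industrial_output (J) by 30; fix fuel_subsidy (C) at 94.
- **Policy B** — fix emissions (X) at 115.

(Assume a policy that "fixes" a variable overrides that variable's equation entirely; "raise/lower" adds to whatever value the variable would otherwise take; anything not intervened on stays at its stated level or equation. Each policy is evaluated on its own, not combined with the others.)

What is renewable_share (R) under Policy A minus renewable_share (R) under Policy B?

Policy A (J − 30, C := 94):
  C = 94
  J = 23 − 30 = -7
  F = 95 − 3·94 + (-7) = -194
  X = 44 + 3·94 − (-7) + 4·(-194) = -443
  R = 213 + 94 − 6·(-194) − (-443) = 1914
Policy B (X := 115):
  C = 107
  J = 23
  F = 95 − 3·107 + 23 = -203
  X = 115
  R = 213 + 107 − 6·(-203) − 115 = 1423
R: 1914 − 1423 = 491

491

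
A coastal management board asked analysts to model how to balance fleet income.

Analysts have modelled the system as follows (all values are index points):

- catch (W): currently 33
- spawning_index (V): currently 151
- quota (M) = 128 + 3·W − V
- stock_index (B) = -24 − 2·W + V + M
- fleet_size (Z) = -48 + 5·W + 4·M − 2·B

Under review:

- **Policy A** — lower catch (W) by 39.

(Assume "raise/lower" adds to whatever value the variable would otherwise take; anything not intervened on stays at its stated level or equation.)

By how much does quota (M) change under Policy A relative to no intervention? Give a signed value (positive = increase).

Baseline:
  W = 33
  V = 151
  M = 128 + 3·33 − 151 = 76
Policy A (W − 39):
  W = 33 − 39 = -6
  V = 151
  M = 128 + 3·(-6) − 151 = -41
Change in M: -41 − 76 = -117

-117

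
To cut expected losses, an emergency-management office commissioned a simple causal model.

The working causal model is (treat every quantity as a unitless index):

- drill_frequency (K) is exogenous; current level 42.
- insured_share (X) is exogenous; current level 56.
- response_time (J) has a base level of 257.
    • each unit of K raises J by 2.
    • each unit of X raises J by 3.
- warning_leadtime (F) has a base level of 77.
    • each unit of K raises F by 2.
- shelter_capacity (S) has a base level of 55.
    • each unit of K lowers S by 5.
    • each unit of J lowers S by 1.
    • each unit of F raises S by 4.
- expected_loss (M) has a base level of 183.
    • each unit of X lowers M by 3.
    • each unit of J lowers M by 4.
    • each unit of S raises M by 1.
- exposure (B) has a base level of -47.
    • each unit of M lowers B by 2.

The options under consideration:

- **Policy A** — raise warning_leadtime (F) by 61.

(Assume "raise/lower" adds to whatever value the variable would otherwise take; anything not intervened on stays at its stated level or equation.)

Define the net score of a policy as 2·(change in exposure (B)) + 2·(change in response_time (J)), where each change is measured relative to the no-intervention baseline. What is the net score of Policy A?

Baseline:
  K = 42
  X = 56
  J = 257 + 2·42 + 3·56 = 509
  F = 77 + 2·42 = 161
  S = 55 − 5·42 − 509 + 4·161 = -20
  M = 183 − 3·56 − 4·509 + (-20) = -2041
  B = -47 − 2·(-2041) = 4035
Policy A (F + 61):
  K = 42
  X = 56
  J = 257 + 2·42 + 3·56 = 509
  F = 77 + 2·42 (+61 from intervention) = 222
  S = 55 − 5·42 − 509 + 4·222 = 224
  M = 183 − 3·56 − 4·509 + 224 = -1797
  B = -47 − 2·(-1797) = 3547
ΔB = 3547 − 4035 = -488; ΔJ = 509 − 509 = 0
Score = 2·(-488) + 2·0 = -976

-976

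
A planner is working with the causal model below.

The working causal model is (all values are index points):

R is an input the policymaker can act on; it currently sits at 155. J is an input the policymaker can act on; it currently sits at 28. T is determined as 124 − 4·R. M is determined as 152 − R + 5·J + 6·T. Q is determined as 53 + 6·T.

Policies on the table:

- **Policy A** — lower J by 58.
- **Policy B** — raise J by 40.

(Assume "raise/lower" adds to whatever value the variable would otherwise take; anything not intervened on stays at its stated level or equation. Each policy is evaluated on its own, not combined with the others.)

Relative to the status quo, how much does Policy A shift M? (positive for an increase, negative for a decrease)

-290

Baseline:
  R = 155
  J = 28
  T = 124 − 4·155 = -496
  M = 152 − 155 + 5·28 + 6·(-496) = -2839
Policy A (J − 58):
  R = 155
  J = 28 − 58 = -30
  T = 124 − 4·155 = -496
  M = 152 − 155 + 5·(-30) + 6·(-496) = -3129
Change in M: -3129 − (-2839) = -290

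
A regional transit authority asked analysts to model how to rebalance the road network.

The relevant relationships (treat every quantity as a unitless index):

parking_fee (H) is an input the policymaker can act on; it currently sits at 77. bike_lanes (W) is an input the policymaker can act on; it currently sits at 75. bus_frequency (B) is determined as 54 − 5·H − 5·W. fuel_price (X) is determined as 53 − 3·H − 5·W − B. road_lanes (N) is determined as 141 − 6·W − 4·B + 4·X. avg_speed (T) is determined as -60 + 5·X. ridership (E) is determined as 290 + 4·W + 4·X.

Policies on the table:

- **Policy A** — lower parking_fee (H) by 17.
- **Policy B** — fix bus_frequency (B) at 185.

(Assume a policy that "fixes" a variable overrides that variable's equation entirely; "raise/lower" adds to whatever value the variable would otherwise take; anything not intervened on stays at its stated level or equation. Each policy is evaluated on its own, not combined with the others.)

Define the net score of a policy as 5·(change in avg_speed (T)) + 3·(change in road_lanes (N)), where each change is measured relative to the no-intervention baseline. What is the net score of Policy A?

-2278

Baseline:
  H = 77
  W = 75
  B = 54 − 5·77 − 5·75 = -706
  X = 53 − 3·77 − 5·75 − (-706) = 153
  N = 141 − 6·75 − 4·(-706) + 4·153 = 3127
  T = -60 + 5·153 = 705
Policy A (H − 17):
  H = 77 − 17 = 60
  W = 75
  B = 54 − 5·60 − 5·75 = -621
  X = 53 − 3·60 − 5·75 − (-621) = 119
  N = 141 − 6·75 − 4·(-621) + 4·119 = 2651
  T = -60 + 5·119 = 535
ΔT = 535 − 705 = -170; ΔN = 2651 − 3127 = -476
Score = 5·(-170) + 3·(-476) = -2278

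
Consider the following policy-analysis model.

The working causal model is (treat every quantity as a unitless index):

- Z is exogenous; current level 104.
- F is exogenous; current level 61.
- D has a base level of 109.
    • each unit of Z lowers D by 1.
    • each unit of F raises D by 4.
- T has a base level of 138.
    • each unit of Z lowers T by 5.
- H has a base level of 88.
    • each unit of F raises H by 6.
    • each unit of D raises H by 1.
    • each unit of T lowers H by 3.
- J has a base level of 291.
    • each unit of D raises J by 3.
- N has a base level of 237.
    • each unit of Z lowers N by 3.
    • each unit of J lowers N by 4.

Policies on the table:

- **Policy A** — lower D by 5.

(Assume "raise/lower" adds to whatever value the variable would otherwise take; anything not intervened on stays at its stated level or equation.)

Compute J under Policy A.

Policy A (D − 5):
  Z = 104
  F = 61
  D = 109 − 104 + 4·61 (−5 from intervention) = 244
  J = 291 + 3·244 = 1023

1023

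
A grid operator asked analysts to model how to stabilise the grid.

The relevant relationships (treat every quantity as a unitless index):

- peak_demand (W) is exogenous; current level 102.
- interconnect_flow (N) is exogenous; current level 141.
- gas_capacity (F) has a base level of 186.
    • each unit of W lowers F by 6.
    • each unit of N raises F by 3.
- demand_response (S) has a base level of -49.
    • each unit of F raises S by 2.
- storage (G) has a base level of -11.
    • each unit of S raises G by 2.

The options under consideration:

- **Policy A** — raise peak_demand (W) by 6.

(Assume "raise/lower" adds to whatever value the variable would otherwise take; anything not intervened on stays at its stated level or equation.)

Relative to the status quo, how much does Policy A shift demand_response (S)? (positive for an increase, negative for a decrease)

-72

Baseline:
  W = 102
  N = 141
  F = 186 − 6·102 + 3·141 = -3
  S = -49 + 2·(-3) = -55
Policy A (W + 6):
  W = 102 + 6 = 108
  N = 141
  F = 186 − 6·108 + 3·141 = -39
  S = -49 + 2·(-39) = -127
Change in S: -127 − (-55) = -72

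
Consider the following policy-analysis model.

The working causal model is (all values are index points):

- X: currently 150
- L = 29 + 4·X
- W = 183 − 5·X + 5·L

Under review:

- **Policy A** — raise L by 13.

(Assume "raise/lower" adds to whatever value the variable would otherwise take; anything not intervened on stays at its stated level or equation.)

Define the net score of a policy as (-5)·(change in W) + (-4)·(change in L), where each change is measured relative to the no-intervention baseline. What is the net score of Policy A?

Baseline:
  X = 150
  L = 29 + 4·150 = 629
  W = 183 − 5·150 + 5·629 = 2578
Policy A (L + 13):
  X = 150
  L = 29 + 4·150 (+13 from intervention) = 642
  W = 183 − 5·150 + 5·642 = 2643
ΔW = 2643 − 2578 = 65; ΔL = 642 − 629 = 13
Score = (-5)·65 + (-4)·13 = -377

-377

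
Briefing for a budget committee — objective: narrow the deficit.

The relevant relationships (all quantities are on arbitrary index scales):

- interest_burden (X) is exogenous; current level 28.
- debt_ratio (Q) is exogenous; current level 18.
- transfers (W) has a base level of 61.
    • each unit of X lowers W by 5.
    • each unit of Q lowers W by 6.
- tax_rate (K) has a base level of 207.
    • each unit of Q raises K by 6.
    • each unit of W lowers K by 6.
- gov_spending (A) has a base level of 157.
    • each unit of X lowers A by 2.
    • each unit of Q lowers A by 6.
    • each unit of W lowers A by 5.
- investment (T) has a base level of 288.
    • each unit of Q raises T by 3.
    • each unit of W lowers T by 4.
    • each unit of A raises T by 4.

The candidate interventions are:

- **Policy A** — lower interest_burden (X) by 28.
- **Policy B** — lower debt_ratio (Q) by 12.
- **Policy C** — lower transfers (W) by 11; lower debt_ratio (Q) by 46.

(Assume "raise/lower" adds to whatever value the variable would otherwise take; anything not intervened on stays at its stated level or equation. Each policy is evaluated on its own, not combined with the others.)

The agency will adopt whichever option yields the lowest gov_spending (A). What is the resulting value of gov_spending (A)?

-121

Policy A (X − 28):
  X = 28 − 28 = 0
  Q = 18
  W = 61 − 5·0 − 6·18 = -47
  A = 157 − 2·0 − 6·18 − 5·(-47) = 284
Policy B (Q − 12):
  X = 28
  Q = 18 − 12 = 6
  W = 61 − 5·28 − 6·6 = -115
  A = 157 − 2·28 − 6·6 − 5·(-115) = 640
Policy C (W − 11, Q − 46):
  X = 28
  Q = 18 − 46 = -28
  W = 61 − 5·28 − 6·(-28) (−11 from intervention) = 78
  A = 157 − 2·28 − 6·(-28) − 5·78 = -121
Comparing — Policy A: A=284, Policy B: A=640, Policy C: A=-121. Lowest is -121 (Policy C).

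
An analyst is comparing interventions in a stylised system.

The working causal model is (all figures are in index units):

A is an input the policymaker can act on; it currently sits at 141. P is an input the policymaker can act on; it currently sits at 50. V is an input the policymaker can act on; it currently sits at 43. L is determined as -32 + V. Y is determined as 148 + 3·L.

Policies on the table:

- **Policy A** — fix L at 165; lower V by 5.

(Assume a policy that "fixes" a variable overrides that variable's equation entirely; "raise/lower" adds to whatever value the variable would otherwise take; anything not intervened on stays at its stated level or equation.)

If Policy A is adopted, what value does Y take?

643

Policy A (L := 165, V − 5):
  V = 43 − 5 = 38
  L = 165
  Y = 148 + 3·165 = 643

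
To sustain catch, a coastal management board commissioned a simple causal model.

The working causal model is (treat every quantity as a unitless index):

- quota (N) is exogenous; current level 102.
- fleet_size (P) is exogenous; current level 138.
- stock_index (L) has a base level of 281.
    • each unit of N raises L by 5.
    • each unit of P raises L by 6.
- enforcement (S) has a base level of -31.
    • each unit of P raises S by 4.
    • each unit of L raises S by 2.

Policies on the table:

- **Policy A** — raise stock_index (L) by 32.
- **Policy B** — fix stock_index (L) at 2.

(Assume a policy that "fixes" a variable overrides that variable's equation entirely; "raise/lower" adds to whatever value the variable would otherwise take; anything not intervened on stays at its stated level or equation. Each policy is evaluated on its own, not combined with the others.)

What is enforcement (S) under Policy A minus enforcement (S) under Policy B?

3298

Policy A (L + 32):
  N = 102
  P = 138
  L = 281 + 5·102 + 6·138 (+32 from intervention) = 1651
  S = -31 + 4·138 + 2·1651 = 3823
Policy B (L := 2):
  N = 102
  P = 138
  L = 2
  S = -31 + 4·138 + 2·2 = 525
S: 3823 − 525 = 3298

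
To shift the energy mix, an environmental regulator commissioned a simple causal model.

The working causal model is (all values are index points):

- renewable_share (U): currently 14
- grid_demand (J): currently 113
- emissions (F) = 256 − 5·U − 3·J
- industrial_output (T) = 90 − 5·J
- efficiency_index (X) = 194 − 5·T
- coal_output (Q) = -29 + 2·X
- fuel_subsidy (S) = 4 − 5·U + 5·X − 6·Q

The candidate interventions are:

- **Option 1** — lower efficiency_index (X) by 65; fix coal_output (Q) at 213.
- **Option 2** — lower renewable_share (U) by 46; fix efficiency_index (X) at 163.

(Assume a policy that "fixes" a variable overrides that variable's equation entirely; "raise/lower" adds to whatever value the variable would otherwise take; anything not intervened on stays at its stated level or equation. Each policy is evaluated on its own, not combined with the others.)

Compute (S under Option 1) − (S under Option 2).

Option 1 (X − 65, Q := 213):
  U = 14
  J = 113
  T = 90 − 5·113 = -475
  X = 194 − 5·(-475) (−65 from intervention) = 2504
  Q = 213
  S = 4 − 5·14 + 5·2504 − 6·213 = 11176
Option 2 (U − 46, X := 163):
  U = 14 − 46 = -32
  J = 113
  T = 90 − 5·113 = -475
  X = 163
  Q = -29 + 2·163 = 297
  S = 4 − 5·(-32) + 5·163 − 6·297 = -803
S: 11176 − (-803) = 11979

11979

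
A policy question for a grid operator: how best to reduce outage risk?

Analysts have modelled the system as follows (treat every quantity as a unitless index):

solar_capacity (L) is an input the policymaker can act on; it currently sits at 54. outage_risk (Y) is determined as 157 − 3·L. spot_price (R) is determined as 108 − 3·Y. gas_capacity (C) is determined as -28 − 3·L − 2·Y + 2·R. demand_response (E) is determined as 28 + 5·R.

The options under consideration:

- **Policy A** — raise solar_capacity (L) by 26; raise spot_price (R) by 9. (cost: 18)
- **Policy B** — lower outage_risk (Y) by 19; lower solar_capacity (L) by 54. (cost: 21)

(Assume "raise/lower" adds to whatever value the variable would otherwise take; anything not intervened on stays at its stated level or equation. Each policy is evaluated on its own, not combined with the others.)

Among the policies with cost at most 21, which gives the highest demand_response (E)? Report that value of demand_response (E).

Policy A (L + 26, R + 9):
  L = 54 + 26 = 80
  Y = 157 − 3·80 = -83
  R = 108 − 3·(-83) (+9 from intervention) = 366
  E = 28 + 5·366 = 1858
Policy B (Y − 19, L − 54):
  L = 54 − 54 = 0
  Y = 157 − 3·0 (−19 from intervention) = 138
  R = 108 − 3·138 = -306
  E = 28 + 5·(-306) = -1502
Comparing — Policy A: E=1858, Policy B: E=-1502. Highest is 1858 (Policy A).

1858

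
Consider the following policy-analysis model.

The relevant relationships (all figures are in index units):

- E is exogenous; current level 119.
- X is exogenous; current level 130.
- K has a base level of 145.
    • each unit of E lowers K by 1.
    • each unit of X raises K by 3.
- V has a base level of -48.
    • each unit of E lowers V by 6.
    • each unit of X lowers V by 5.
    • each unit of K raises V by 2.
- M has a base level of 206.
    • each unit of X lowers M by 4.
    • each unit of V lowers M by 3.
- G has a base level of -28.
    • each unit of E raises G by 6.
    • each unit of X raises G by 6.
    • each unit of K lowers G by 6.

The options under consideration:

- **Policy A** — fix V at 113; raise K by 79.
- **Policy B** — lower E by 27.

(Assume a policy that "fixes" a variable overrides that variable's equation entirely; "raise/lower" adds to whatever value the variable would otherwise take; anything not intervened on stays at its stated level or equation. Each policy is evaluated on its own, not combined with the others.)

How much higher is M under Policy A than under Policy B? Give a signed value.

Policy A (V := 113, K + 79):
  E = 119
  X = 130
  K = 145 − 119 + 3·130 (+79 from intervention) = 495
  V = 113
  M = 206 − 4·130 − 3·113 = -653
Policy B (E − 27):
  E = 119 − 27 = 92
  X = 130
  K = 145 − 92 + 3·130 = 443
  V = -48 − 6·92 − 5·130 + 2·443 = -364
  M = 206 − 4·130 − 3·(-364) = 778
M: -653 − 778 = -1431

-1431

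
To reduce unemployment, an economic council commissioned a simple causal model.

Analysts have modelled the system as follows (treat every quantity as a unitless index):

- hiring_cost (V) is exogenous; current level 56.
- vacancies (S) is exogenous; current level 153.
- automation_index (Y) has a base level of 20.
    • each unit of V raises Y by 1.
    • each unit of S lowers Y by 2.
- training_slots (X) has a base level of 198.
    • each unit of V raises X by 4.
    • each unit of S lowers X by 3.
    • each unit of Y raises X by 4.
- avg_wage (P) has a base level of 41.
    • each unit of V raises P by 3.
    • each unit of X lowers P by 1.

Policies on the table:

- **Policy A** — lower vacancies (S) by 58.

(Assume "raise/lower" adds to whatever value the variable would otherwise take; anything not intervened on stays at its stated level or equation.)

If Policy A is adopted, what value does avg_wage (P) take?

528

Policy A (S − 58):
  V = 56
  S = 153 − 58 = 95
  Y = 20 + 56 − 2·95 = -114
  X = 198 + 4·56 − 3·95 + 4·(-114) = -319
  P = 41 + 3·56 − (-319) = 528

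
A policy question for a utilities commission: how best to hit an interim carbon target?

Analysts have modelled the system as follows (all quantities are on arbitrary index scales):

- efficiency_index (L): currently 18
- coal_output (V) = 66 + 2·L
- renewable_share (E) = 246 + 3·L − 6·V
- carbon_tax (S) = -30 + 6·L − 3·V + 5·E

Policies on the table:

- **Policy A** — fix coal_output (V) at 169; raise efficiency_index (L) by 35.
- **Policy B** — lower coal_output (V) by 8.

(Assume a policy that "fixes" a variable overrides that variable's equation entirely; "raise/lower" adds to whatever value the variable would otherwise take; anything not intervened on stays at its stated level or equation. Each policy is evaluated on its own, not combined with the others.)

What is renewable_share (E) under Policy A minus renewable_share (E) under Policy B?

Policy A (V := 169, L + 35):
  L = 18 + 35 = 53
  V = 169
  E = 246 + 3·53 − 6·169 = -609
Policy B (V − 8):
  L = 18
  V = 66 + 2·18 (−8 from intervention) = 94
  E = 246 + 3·18 − 6·94 = -264
E: -609 − (-264) = -345

-345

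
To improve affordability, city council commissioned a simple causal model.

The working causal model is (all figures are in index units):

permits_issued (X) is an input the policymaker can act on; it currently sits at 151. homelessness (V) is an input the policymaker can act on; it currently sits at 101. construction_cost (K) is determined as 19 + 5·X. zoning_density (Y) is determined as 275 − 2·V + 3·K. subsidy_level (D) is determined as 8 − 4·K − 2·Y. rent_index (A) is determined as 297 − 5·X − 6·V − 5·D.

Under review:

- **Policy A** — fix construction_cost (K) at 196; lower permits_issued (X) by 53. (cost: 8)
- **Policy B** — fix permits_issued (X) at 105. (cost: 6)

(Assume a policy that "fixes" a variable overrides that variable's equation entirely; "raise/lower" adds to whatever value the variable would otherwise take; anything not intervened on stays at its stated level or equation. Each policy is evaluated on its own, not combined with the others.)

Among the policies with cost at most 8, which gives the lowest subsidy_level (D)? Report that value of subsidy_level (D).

-5578

Policy A (K := 196, X − 53):
  X = 151 − 53 = 98
  V = 101
  K = 196
  Y = 275 − 2·101 + 3·196 = 661
  D = 8 − 4·196 − 2·661 = -2098
Policy B (X := 105):
  X = 105
  V = 101
  K = 19 + 5·105 = 544
  Y = 275 − 2·101 + 3·544 = 1705
  D = 8 − 4·544 − 2·1705 = -5578
Comparing — Policy A: D=-2098, Policy B: D=-5578. Lowest is -5578 (Policy B).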